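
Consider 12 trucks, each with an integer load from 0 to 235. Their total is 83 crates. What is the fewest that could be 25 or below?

Let j be the number exceeding 25. Then the total is ≥ 26·j + 0·(12 − j) = 0 + 26j.
So 26j ≤ 83 and j ≤ 3; hence at least 12 − 3 = 9 are ≤ 25.
Exactly 9 works: 9 values at 0 and 3 at 26 total 78; raise one of the low values by 5 (still ≤ 25) to hit 83.

9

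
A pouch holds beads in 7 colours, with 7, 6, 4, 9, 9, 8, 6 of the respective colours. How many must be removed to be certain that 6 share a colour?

In the worst case you take as many as possible of each colour without reaching 6: 5 + 5 + 4 + 5 + 5 + 5 + 5 = 34.
The next one must give 6 of some colour, so 34 + 1 = 35.

35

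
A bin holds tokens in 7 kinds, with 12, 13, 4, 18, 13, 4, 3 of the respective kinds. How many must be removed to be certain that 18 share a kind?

67

In the worst case you take as many as possible of each kind without reaching 18: 12 + 13 + 4 + 17 + 13 + 4 + 3 = 66.
The next one must give 18 of some kind, so 66 + 1 = 67.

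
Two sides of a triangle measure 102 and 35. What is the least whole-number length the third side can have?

The third side must exceed |102 − 35| = 67.
The smallest integer above 67 is 68.

68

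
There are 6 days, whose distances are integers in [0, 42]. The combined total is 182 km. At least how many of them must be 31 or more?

1

Suppose at most 6 − j of them reach 31; then j values are ≤ 30 and the rest ≤ 42.
The total is then ≤ 30·j + 42·(6 − j) = 252 − 12j. For this to be ≥ 182 we need j ≤ 5, so at least 6 − 5 = 1 must reach 31.
Exactly 1 works: 1 value at 42 and 5 at 30 total 192; lower one of the high values by 10 (still ≥ 31) to hit 182.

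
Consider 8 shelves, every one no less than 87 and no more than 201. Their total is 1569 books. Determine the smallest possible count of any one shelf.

162

To make one shelf as small as possible, make the other 7 as large as possible.
The other 7 contribute at most 7 × 201 = 1407, leaving at least 1569 − 1407 = 162.
Since 162 ≥ 87, this is achievable: one at 162 and 7 at 201.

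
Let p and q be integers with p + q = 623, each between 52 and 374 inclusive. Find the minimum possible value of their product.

93126

For a fixed sum, pq is smallest when p and q are as far apart as possible.
The extreme feasible split is p = 249, q = 374, giving pq = 93126.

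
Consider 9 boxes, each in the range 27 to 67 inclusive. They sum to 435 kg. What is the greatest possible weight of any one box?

67

Maximizing one value means minimizing the remaining 8.
The other 8 contribute at least 8 × 27 = 216, leaving at most 435 − 216 = 219.
But each box is capped at 67, so the maximum is 67.
Achievable: one at 67 and the other 8 totalling 368, which fits since 8 × 27 ≤ 368 ≤ 8 × 67.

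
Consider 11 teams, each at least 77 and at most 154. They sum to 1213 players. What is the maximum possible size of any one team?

154

Maximizing one value means minimizing the remaining 10.
The other 10 contribute at least 10 × 77 = 770, leaving at most 1213 − 770 = 443.
But each team is capped at 154, so the maximum is 154.
Achievable: one at 154 and the other 10 totalling 1059, which fits since 10 × 77 ≤ 1059 ≤ 10 × 154.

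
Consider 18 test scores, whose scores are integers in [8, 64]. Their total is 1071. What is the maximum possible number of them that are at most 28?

2

Suppose k of them are at most 28. Those contribute at most 28 each and the rest at most 64 each.
So the total is at most 28k + 64(18 − k) = 1152 − 36k. This must still be ≥ 1071, so k ≤ 2.
k = 2 is achieved by 2 values at 28 and 16 at 64, total 1080; lower one of the 64's by 9 (still > 28) to reach 1071.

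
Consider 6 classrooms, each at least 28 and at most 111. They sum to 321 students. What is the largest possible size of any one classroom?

111

To make one classroom as large as possible, make the other 5 as small as possible.
The other 5 contribute at least 5 × 28 = 140, leaving at most 321 − 140 = 181.
But each classroom is capped at 111, so the maximum is 111.
Achievable: one at 111 and the other 5 totalling 210, which fits since 5 × 28 ≤ 210 ≤ 5 × 111.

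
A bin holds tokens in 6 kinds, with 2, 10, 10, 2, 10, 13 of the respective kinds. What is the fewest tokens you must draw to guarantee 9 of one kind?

In the worst case you take as many as possible of each kind without reaching 9: 2 + 8 + 8 + 2 + 8 + 8 = 36.
The next one must give 9 of some kind, so 36 + 1 = 37.

37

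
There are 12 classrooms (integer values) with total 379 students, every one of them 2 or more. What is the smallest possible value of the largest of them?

Some value must be at least ⌈379/12⌉ = 32, since 12 × 31 = 372 < 379.
Achievable: 7 of them at 32 and 5 at 31 total 379.

32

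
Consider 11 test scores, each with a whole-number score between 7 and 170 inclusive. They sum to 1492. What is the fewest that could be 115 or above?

Each value short of 115 is at most 114, costing at least 170 − 114 = 56 against the maximum total of 1870.
We can afford to lose at most 1870 − 1492 = 378, so at most ⌊378/56⌋ = 6 fall short, and at least 5 are ≥ 115.
Exactly 5 works: 5 values at 170 and 6 at 114 total 1534; lower one of the high values by 42 (still ≥ 115) to hit 1492.

5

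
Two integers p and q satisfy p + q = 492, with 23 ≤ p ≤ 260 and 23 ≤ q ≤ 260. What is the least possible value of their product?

60320

Since p + q is fixed, pushing one of them to its bound minimizes the product.
The extreme feasible split is p = 232, q = 260, giving pq = 60320.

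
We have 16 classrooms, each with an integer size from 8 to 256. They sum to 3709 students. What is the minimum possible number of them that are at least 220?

6

Each value short of 220 is at most 219, costing at least 256 − 219 = 37 against the maximum total of 4096.
We can afford to lose at most 4096 − 3709 = 387, so at most ⌊387/37⌋ = 10 fall short, and at least 6 are ≥ 220.
Exactly 6 works: 6 values at 256 and 10 at 219 total 3726; lower one of the high values by 17 (still ≥ 220) to hit 3709.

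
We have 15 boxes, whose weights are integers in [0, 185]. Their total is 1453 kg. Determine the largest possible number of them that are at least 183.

7

Suppose k of them are at least 183. Those contribute at least 183 each and the other 15 − k at least 0 each.
So the total is at least 183k + 0(15 − k) = 0 + 183k. This must be ≤ 1453, giving k ≤ 7.
k = 7 is achieved by 7 values at 183 and 8 at 0, total 1281; add 172 to one value (staying below 183) to reach 1453.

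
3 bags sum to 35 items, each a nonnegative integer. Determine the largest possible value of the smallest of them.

11

If every one of the 3 were at least 12, the total would be at least 3 × 12 = 36 > 35.
Achievable: 1 of them at 11 and 2 at 12 total 35.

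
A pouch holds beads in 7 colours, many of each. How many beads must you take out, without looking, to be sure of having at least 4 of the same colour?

In the worst case you draw 3 of each of the 7 colours: 7 × 3 = 21.
One more forces 4 of some colour, so 21 + 1 = 22.

22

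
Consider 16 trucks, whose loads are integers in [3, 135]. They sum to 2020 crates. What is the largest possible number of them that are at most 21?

Suppose k of them are at most 21. Those contribute at most 21 each and the rest at most 135 each.
So the total is at most 21k + 135(16 − k) = 2160 − 114k. This must still be ≥ 2020, so k ≤ 1.
k = 1 is achieved by 1 value at 21 and 15 at 135, total 2046; lower one of the 135's by 26 (still > 21) to reach 2020.

1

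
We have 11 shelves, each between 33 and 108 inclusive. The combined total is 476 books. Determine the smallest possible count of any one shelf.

Minimizing one value means maximizing the remaining 10.
The other 10 can take up 10 × 108 = 1080 ≥ 476 − 33, so one shelf can sit at its floor of 33.
Achievable: one at 33 and the other 10 totalling 443, which fits since 10 × 33 ≤ 443 ≤ 10 × 108.

33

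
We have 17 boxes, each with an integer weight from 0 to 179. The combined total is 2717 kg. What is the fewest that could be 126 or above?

Suppose at most 17 − j of them reach 126; then j values are ≤ 125 and the rest ≤ 179.
The total is then ≤ 125·j + 179·(17 − j) = 3043 − 54j. For this to be ≥ 2717 we need j ≤ 6, so at least 17 − 6 = 11 must reach 126.
Exactly 11 works: 11 values at 179 and 6 at 125 total 2719; lower one of the high values by 2 (still ≥ 126) to hit 2717.

11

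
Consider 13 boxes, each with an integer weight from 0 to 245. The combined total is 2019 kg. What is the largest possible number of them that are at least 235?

Suppose k of them are at least 235. Those contribute at least 235 each and the other 13 − k at least 0 each.
So the total is at least 235k + 0(13 − k) = 0 + 235k. This must be ≤ 2019, giving k ≤ 8.
k = 8 is achieved by 8 values at 235 and 5 at 0, total 1880; add 139 to one value (staying below 235) to reach 2019.

8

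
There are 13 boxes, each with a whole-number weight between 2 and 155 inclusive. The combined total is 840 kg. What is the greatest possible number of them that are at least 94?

8

Suppose k of them are at least 94. Those contribute at least 94 each and the other 13 − k at least 2 each.
So the total is at least 94k + 2(13 − k) = 26 + 92k. This must be ≤ 840, giving k ≤ 8.
k = 8 is achieved by 8 values at 94 and 5 at 2, total 762; add 78 to one value (staying below 94) to reach 840.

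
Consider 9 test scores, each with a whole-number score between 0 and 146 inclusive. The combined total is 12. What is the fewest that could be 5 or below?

7

If only k of them are at most 5, the other 9 − k are at least 6, so the total is at least (9 − k)·6 + k·0.
This is ≤ 12, so (9 − k)·6 + 0k ≤ 12, which gives k ≥ 7.
Exactly 7 works: 7 values at 0 and 2 at 6 total 12.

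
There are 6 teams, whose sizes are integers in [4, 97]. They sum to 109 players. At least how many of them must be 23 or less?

2

If only k of them are at most 23, the other 6 − k are at least 24, so the total is at least (6 − k)·24 + k·4.
This is ≤ 109, so (6 − k)·24 + 4k ≤ 109, which gives k ≥ 2.
Exactly 2 works: 2 values at 4 and 4 at 24 total 104; raise one of the low values by 5 (still ≤ 23) to hit 109.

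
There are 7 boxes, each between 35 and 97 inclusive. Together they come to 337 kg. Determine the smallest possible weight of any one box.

Minimizing one value means maximizing the remaining 6.
The other 6 can take up 6 × 97 = 582 ≥ 337 − 35, so one box can sit at its floor of 35.
Achievable: one at 35 and the other 6 totalling 302, which fits since 6 × 35 ≤ 302 ≤ 6 × 97.

35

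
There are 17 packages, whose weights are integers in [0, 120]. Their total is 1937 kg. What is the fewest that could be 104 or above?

11

Each value short of 104 is at most 103, costing at least 120 − 103 = 17 against the maximum total of 2040.
We can afford to lose at most 2040 − 1937 = 103, so at most ⌊103/17⌋ = 6 fall short, and at least 11 are ≥ 104.
Exactly 11 works: 11 values at 120 and 6 at 103 total 1938; lower one of the high values by 1 (still ≥ 104) to hit 1937.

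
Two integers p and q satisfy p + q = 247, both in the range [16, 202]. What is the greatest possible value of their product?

15252

pq = p(247 − p) is maximized when p is as near 247/2 as the bounds allow.
Taking p = 123 and q = 124 (both in [16, 202]) gives pq = 15252.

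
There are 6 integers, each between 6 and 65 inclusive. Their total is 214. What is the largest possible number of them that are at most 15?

3

Suppose k of them are at most 15. Those contribute at most 15 each and the rest at most 65 each.
So the total is at most 15k + 65(6 − k) = 390 − 50k. This must still be ≥ 214, so k ≤ 3.
k = 3 is achieved by 3 values at 15 and 3 at 65, total 240; lower one of the 65's by 26 (still > 15) to reach 214.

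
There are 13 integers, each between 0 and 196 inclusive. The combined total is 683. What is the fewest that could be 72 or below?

4

Each value above 72 is at least 73, contributing at least 73 − 0 = 73 above the floor 0.
The sum exceeds the floor total 0 by 683, so at most ⌊683/73⌋ = 9 exceed 72, and at least 4 are ≤ 72.
Exactly 4 works: 4 values at 0 and 9 at 73 total 657; raise one of the low values by 26 (still ≤ 72) to hit 683.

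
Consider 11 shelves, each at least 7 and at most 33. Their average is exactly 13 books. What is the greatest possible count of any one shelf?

To make one shelf as large as possible, make the other 10 as small as possible.
The total is 11 × 13 = 143.
The other 10 contribute at least 10 × 7 = 70, leaving at most 143 − 70 = 73.
But each shelf is capped at 33, so the maximum is 33.
Achievable: one at 33 and the other 10 totalling 110, which fits since 10 × 7 ≤ 110 ≤ 10 × 33.

33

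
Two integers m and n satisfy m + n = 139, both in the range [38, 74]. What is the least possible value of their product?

4810

For a fixed sum, mn is smallest when m and n are as far apart as possible.
At the endpoint m = 65, n = 139 − 65 = 74, so mn = 65 × 74 = 4810.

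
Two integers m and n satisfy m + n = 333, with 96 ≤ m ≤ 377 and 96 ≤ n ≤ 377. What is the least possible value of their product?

22752

For a fixed sum, mn is smallest when m and n are as far apart as possible.
The extreme feasible split is m = 96, n = 237, giving mn = 22752.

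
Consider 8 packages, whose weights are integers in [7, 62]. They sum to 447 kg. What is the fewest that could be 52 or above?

Suppose at most 8 − j of them reach 52; then j values are ≤ 51 and the rest ≤ 62.
The total is then ≤ 51·j + 62·(8 − j) = 496 − 11j. For this to be ≥ 447 we need j ≤ 4, so at least 8 − 4 = 4 must reach 52.
Exactly 4 works: 4 values at 62 and 4 at 51 total 452; lower one of the high values by 5 (still ≥ 52) to hit 447.

4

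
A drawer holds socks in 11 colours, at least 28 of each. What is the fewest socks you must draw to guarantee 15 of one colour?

155

You could draw 14 of every colour without reaching 15 of any — 154 in all.
One more forces 15 of some colour, so 154 + 1 = 155.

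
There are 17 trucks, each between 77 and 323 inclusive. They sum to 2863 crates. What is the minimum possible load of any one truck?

Minimizing one value means maximizing the remaining 16.
The other 16 can take up 16 × 323 = 5168 ≥ 2863 − 77, so one truck can sit at its floor of 77.
Achievable: one at 77 and the other 16 totalling 2786, which fits since 16 × 77 ≤ 2786 ≤ 16 × 323.

77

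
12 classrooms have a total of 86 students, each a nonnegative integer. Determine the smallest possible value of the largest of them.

The 12 values sum to 86, so their maximum is at least ⌈86/12⌉ = 8.
Taking 10 copies of 7 and 2 copies of 8 gives exactly 86, so 8 is attained.

8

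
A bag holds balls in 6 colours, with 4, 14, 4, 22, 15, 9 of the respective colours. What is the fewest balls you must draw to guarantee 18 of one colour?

64

In the worst case you take as many as possible of each colour without reaching 18: 4 + 14 + 4 + 17 + 15 + 9 = 63.
The next one must give 18 of some colour, so 63 + 1 = 64.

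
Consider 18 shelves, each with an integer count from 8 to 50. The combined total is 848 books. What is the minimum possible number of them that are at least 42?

Each value short of 42 is at most 41, costing at least 50 − 41 = 9 against the maximum total of 900.
We can afford to lose at most 900 − 848 = 52, so at most ⌊52/9⌋ = 5 fall short, and at least 13 are ≥ 42.
Exactly 13 works: 13 values at 50 and 5 at 41 total 855; lower one of the high values by 7 (still ≥ 42) to hit 848.

13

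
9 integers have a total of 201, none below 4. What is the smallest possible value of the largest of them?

23

The average is 201/9 > 22, so not all 9 can be 22 or less; the largest is ≥ 23.
Equality holds with 3 values of 23 and 6 values of 22.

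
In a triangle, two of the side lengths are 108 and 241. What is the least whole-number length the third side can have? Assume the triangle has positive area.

134

The third side must exceed |108 − 241| = 133.
The smallest integer above 133 is 134.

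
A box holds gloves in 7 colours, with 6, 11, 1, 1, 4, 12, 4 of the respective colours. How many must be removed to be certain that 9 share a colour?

In the worst case you take as many as possible of each colour without reaching 9: 6 + 8 + 1 + 1 + 4 + 8 + 4 = 32.
The next one must give 9 of some colour, so 32 + 1 = 33.

33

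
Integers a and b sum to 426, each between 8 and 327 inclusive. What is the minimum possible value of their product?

For a fixed sum, ab is smallest when a and b are as far apart as possible.
At the endpoint a = 99, b = 426 − 99 = 327, so ab = 99 × 327 = 32373.

32373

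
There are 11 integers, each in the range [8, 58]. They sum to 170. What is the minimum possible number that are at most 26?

7

If only k of them are at most 26, the other 11 − k are at least 27, so the total is at least (11 − k)·27 + k·8.
This is ≤ 170, so (11 − k)·27 + 8k ≤ 170, which gives k ≥ 7.
Exactly 7 works: 7 values at 8 and 4 at 27 total 164; raise one of the low values by 6 (still ≤ 26) to hit 170.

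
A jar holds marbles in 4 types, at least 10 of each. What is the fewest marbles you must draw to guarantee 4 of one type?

13

In the worst case you draw 3 of each of the 4 types: 4 × 3 = 12.
One more forces 4 of some type, so 12 + 1 = 13.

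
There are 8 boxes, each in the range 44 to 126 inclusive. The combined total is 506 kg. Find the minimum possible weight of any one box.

Minimizing one value means maximizing the remaining 7.
The other 7 can take up 7 × 126 = 882 ≥ 506 − 44, so one box can sit at its floor of 44.
Achievable: one at 44 and the other 7 totalling 462, which fits since 7 × 44 ≤ 462 ≤ 7 × 126.

44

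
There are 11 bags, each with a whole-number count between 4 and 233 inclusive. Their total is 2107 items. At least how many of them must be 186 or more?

2

Each value short of 186 is at most 185, costing at least 233 − 185 = 48 against the maximum total of 2563.
We can afford to lose at most 2563 − 2107 = 456, so at most ⌊456/48⌋ = 9 fall short, and at least 2 are ≥ 186.
Exactly 2 works: 2 values at 233 and 9 at 185 total 2131; lower one of the high values by 24 (still ≥ 186) to hit 2107.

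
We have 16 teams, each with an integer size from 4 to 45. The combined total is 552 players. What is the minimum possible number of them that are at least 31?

5

Each value short of 31 is at most 30, costing at least 45 − 30 = 15 against the maximum total of 720.
We can afford to lose at most 720 − 552 = 168, so at most ⌊168/15⌋ = 11 fall short, and at least 5 are ≥ 31.
Exactly 5 works: 5 values at 45 and 11 at 30 total 555; lower one of the high values by 3 (still ≥ 31) to hit 552.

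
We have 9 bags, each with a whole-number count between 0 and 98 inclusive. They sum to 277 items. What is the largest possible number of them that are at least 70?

With k values at 70 or above and the rest at least 0, the sum is at least 0 + 70k.
Since the sum is 277, we need 70k ≤ 277, i.e. k ≤ 3.
k = 3 is achieved by 3 values at 70 and 6 at 0, total 210; add 67 to one value (staying below 70) to reach 277.

3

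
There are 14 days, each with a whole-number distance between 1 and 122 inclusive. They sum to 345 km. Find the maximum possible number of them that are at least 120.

2

If k of the values are ≥ 120, the total is ≥ 120k + 1(14 − k).
Setting 120k + 1(14 − k) ≤ 345 gives 119k ≤ 331, so k ≤ 2.
k = 2 is achieved by 2 values at 120 and 12 at 1, total 252; add 93 to one value (staying below 120) to reach 345.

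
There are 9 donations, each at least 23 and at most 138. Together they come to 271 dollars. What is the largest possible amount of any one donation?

Maximizing one value means minimizing the remaining 8.
The other 8 contribute at least 8 × 23 = 184, leaving at most 271 − 184 = 87.
Since 87 ≤ 138, this is achievable: one at 87 and 8 at 23.

87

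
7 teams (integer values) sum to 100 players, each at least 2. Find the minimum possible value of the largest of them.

15

Some value must be at least ⌈100/7⌉ = 15, since 7 × 14 = 98 < 100.
Achievable: 2 of them at 15 and 5 at 14 total 100.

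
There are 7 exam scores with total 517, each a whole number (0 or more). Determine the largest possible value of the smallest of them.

73

The average is 517/7 < 74, so some value is ≤ 73.
Achievable: 1 of them at 73 and 6 at 74 total 517.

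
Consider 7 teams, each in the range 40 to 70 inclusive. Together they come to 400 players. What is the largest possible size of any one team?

70

Maximizing one value means minimizing the remaining 6.
The other 6 contribute at least 6 × 40 = 240, leaving at most 400 − 240 = 160.
But each team is capped at 70, so the maximum is 70.
Achievable: one at 70 and the other 6 totalling 330, which fits since 6 × 40 ≤ 330 ≤ 6 × 70.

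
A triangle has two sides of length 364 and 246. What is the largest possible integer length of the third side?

609

The third side must be less than 364 + 246 = 610.
The largest integer below 610 is 609.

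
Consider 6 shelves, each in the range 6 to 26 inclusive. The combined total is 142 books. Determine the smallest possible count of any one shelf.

12

To make one shelf as small as possible, make the other 5 as large as possible.
The other 5 contribute at most 5 × 26 = 130, leaving at least 142 − 130 = 12.
Since 12 ≥ 6, this is achievable: one at 12 and 5 at 26.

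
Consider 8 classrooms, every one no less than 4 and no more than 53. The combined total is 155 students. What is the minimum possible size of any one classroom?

4

To make one classroom as small as possible, make the other 7 as large as possible.
The other 7 can take up 7 × 53 = 371 ≥ 155 − 4, so one classroom can sit at its floor of 4.
Achievable: one at 4 and the other 7 totalling 151, which fits since 7 × 4 ≤ 151 ≤ 7 × 53.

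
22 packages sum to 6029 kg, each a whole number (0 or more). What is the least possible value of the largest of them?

275

The average is 6029/22 > 274, so not all 22 can be 274 or less; the largest is ≥ 275.
Equality holds with 1 value of 275 and 21 values of 274.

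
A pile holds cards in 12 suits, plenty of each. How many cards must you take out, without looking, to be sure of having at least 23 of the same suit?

You could draw 22 of every suit without reaching 23 of any — 264 in all.
One more forces 23 of some suit, so 264 + 1 = 265.

265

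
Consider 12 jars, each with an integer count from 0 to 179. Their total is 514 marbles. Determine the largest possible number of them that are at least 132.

3

With k values at 132 or above and the rest at least 0, the sum is at least 0 + 132k.
Since the sum is 514, we need 132k ≤ 514, i.e. k ≤ 3.
k = 3 is achieved by 3 values at 132 and 9 at 0, total 396; add 118 to one value (staying below 132) to reach 514.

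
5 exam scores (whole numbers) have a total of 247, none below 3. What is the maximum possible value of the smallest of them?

49

The 5 values sum to 247, so their minimum is at most ⌊247/5⌋ = 49.
Taking 3 copies of 49 and 2 copies of 50 gives exactly 247, so 49 is attained.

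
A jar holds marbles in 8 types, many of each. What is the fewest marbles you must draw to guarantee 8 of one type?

In the worst case you draw 7 of each of the 8 types: 8 × 7 = 56.
One more forces 8 of some type, so 56 + 1 = 57.

57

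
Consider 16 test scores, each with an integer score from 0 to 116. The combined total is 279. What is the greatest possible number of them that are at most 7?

Each value at 7 or below falls at least 116 − 7 = 109 short of the ceiling 116.
The ceiling total is 16 × 116 = 1856, and we need 279, so at most ⌊(1856 − 279)/109⌋ = 14 can be that low.
k = 14 is achieved by 14 values at 7 and 2 at 116, total 330; lower one of the 116's by 51 (still > 7) to reach 279.

14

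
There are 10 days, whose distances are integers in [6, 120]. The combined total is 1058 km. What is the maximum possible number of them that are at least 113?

9

With k values at 113 or above and the rest at least 6, the sum is at least 60 + 107k.
Since the sum is 1058, we need 107k ≤ 998, i.e. k ≤ 9.
k = 9 is achieved by 9 values at 113 and 1 at 6, total 1023; add 35 to one value (staying below 113) to reach 1058.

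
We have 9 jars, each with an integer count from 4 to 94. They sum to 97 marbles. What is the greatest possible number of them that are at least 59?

With k values at 59 or above and the rest at least 4, the sum is at least 36 + 55k.
Since the sum is 97, we need 55k ≤ 61, i.e. k ≤ 1.
k = 1 is achieved by 1 value at 59 and 8 at 4, total 91; add 6 to one value (staying below 59) to reach 97.

1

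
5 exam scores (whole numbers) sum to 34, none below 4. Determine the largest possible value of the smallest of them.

6

If every one of the 5 were at least 7, the total would be at least 5 × 7 = 35 > 34.
Taking 1 copy of 6 and 4 copies of 7 gives exactly 34, so 6 is attained.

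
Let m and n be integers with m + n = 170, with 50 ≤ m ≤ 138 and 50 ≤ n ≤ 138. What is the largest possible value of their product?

With m + n fixed, mn peaks when the two are closest together.
Taking m = 85 and n = 85 (both in [50, 138]) gives mn = 7225.

7225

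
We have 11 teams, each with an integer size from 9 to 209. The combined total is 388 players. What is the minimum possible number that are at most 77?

7

If only k of them are at most 77, the other 11 − k are at least 78, so the total is at least (11 − k)·78 + k·9.
This is ≤ 388, so (11 − k)·78 + 9k ≤ 388, which gives k ≥ 7.
Exactly 7 works: 7 values at 9 and 4 at 78 total 375; raise one of the low values by 13 (still ≤ 77) to hit 388.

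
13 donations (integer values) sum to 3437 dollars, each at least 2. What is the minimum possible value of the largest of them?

265

The average is 3437/13 > 264, so not all 13 can be 264 or less; the largest is ≥ 265.
Achievable: 5 of them at 265 and 8 at 264 total 3437.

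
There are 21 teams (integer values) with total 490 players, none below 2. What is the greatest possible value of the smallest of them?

If every one of the 21 were at least 24, the total would be at least 21 × 24 = 504 > 490.
Taking 14 copies of 23 and 7 copies of 24 gives exactly 490, so 23 is attained.

23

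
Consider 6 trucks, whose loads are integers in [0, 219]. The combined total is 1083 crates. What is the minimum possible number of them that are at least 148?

If only k of them are at least 148, the other 6 − k are at most 147, so the total is at most k·219 + (6 − k)·147.
This must reach 1083, so k·219 + (6 − k)·147 ≥ 1083, giving k ≥ 3.
Exactly 3 works: 3 values at 219 and 3 at 147 total 1098; lower one of the high values by 15 (still ≥ 148) to hit 1083.

3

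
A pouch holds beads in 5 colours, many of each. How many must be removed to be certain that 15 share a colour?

71

In the worst case you draw 14 of each of the 5 colours: 5 × 14 = 70.
One more forces 15 of some colour, so 70 + 1 = 71.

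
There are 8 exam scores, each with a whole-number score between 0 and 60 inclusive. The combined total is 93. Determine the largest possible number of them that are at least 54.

1

With k values at 54 or above and the rest at least 0, the sum is at least 0 + 54k.
Since the sum is 93, we need 54k ≤ 93, i.e. k ≤ 1.
k = 1 is achieved by 1 value at 54 and 7 at 0, total 54; add 39 to one value (staying below 54) to reach 93.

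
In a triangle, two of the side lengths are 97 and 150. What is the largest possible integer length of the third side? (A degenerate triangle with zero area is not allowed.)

The third side must be less than 97 + 150 = 247.
The largest integer below 247 is 246.

246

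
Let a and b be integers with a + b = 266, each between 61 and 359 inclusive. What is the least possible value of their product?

ab = a(266 − a) is concave in a, so over [61, 205] it is minimized at an endpoint.
At the endpoint a = 61, b = 266 − 61 = 205, so ab = 61 × 205 = 12505.

12505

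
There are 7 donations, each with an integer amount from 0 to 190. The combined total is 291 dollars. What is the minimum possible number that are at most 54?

Each value above 54 is at least 55, contributing at least 55 − 0 = 55 above the floor 0.
The sum exceeds the floor total 0 by 291, so at most ⌊291/55⌋ = 5 exceed 54, and at least 2 are ≤ 54.
Exactly 2 works: 2 values at 0 and 5 at 55 total 275; raise one of the low values by 16 (still ≤ 54) to hit 291.

2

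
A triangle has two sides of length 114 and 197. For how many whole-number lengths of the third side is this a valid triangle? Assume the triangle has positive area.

227

The triangle inequality gives |114 − 197| < c < 114 + 197, i.e. 83 < c < 311.
So c can be any integer from 84 to 310: 227 values.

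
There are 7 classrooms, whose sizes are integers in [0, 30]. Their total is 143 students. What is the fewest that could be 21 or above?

1

Each value short of 21 is at most 20, costing at least 30 − 20 = 10 against the maximum total of 210.
We can afford to lose at most 210 − 143 = 67, so at most ⌊67/10⌋ = 6 fall short, and at least 1 are ≥ 21.
Exactly 1 works: 1 value at 30 and 6 at 20 total 150; lower one of the high values by 7 (still ≥ 21) to hit 143.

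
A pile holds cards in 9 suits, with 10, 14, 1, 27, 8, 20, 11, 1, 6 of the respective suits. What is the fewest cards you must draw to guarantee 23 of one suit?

94

In the worst case you take as many as possible of each suit without reaching 23: 10 + 14 + 1 + 22 + 8 + 20 + 11 + 1 + 6 = 93.
The next one must give 23 of some suit, so 93 + 1 = 94.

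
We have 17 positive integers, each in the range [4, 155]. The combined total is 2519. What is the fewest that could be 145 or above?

7

Suppose at most 17 − j of them reach 145; then j values are ≤ 144 and the rest ≤ 155.
The total is then ≤ 144·j + 155·(17 − j) = 2635 − 11j. For this to be ≥ 2519 we need j ≤ 10, so at least 17 − 10 = 7 must reach 145.
Exactly 7 works: 7 values at 155 and 10 at 144 total 2525; lower one of the high values by 6 (still ≥ 145) to hit 2519.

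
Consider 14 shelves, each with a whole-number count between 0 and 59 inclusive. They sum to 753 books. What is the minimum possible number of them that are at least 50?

Suppose at most 14 − j of them reach 50; then j values are ≤ 49 and the rest ≤ 59.
The total is then ≤ 49·j + 59·(14 − j) = 826 − 10j. For this to be ≥ 753 we need j ≤ 7, so at least 14 − 7 = 7 must reach 50.
Exactly 7 works: 7 values at 59 and 7 at 49 total 756; lower one of the high values by 3 (still ≥ 50) to hit 753.

7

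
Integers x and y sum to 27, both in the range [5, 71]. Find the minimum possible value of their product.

110

Since x + y is fixed, pushing one of them to its bound minimizes the product.
At the endpoint x = 5, y = 27 − 5 = 22, so xy = 5 × 22 = 110.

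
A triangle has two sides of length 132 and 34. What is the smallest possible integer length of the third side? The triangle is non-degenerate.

99

The third side must exceed |132 − 34| = 98.
The smallest integer above 98 is 99.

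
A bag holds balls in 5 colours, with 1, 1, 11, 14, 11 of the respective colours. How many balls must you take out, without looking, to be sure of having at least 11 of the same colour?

In the worst case you take as many as possible of each colour without reaching 11: 1 + 1 + 10 + 10 + 10 = 32.
The next one must give 11 of some colour, so 32 + 1 = 33.

33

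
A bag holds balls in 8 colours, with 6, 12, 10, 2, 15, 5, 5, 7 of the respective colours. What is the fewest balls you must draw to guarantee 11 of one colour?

In the worst case you take as many as possible of each colour without reaching 11: 6 + 10 + 10 + 2 + 10 + 5 + 5 + 7 = 55.
The next one must give 11 of some colour, so 55 + 1 = 56.

56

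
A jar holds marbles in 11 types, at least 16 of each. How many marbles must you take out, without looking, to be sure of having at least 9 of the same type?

In the worst case you draw 8 of each of the 11 types: 11 × 8 = 88.
One more forces 9 of some type, so 88 + 1 = 89.

89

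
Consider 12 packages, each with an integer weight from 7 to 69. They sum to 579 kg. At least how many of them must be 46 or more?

2

Each value short of 46 is at most 45, costing at least 69 − 45 = 24 against the maximum total of 828.
We can afford to lose at most 828 − 579 = 249, so at most ⌊249/24⌋ = 10 fall short, and at least 2 are ≥ 46.
Exactly 2 works: 2 values at 69 and 10 at 45 total 588; lower one of the high values by 9 (still ≥ 46) to hit 579.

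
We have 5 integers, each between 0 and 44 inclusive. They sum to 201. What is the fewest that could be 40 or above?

2

If only k of them are at least 40, the other 5 − k are at most 39, so the total is at most k·44 + (5 − k)·39.
This must reach 201, so k·44 + (5 − k)·39 ≥ 201, giving k ≥ 2.
Exactly 2 works: 2 values at 44 and 3 at 39 total 205; lower one of the high values by 4 (still ≥ 40) to hit 201.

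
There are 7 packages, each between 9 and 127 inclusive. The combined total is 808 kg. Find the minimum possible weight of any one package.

To make one package as small as possible, make the other 6 as large as possible.
The other 6 contribute at most 6 × 127 = 762, leaving at least 808 − 762 = 46.
Since 46 ≥ 9, this is achievable: one at 46 and 6 at 127.

46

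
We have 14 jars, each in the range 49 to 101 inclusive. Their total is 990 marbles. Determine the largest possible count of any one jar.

101

To make one jar as large as possible, make the other 13 as small as possible.
The other 13 contribute at least 13 × 49 = 637, leaving at most 990 − 637 = 353.
But each jar is capped at 101, so the maximum is 101.
Achievable: one at 101 and the other 13 totalling 889, which fits since 13 × 49 ≤ 889 ≤ 13 × 101.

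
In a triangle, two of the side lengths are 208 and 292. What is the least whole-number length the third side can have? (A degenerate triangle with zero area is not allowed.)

The third side must exceed |208 − 292| = 84.
The smallest integer above 84 is 85.

85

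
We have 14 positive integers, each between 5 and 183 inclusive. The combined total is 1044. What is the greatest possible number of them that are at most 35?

10

Each value at 35 or below falls at least 183 − 35 = 148 short of the ceiling 183.
The ceiling total is 14 × 183 = 2562, and we need 1044, so at most ⌊(2562 − 1044)/148⌋ = 10 can be that low.
k = 10 is achieved by 10 values at 35 and 4 at 183, total 1082; lower one of the 183's by 38 (still > 35) to reach 1044.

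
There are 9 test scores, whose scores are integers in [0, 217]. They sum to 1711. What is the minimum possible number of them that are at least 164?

If only k of them are at least 164, the other 9 − k are at most 163, so the total is at most k·217 + (9 − k)·163.
This must reach 1711, so k·217 + (9 − k)·163 ≥ 1711, giving k ≥ 5.
Exactly 5 works: 5 values at 217 and 4 at 163 total 1737; lower one of the high values by 26 (still ≥ 164) to hit 1711.

5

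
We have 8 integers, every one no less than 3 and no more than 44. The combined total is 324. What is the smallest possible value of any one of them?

Minimizing one value means maximizing the remaining 7.
The other 7 contribute at most 7 × 44 = 308, leaving at least 324 − 308 = 16.
Since 16 ≥ 3, this is achievable: one at 16 and 7 at 44.

16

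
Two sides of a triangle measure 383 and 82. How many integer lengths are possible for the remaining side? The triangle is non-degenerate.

The triangle inequality gives |383 − 82| < c < 383 + 82, i.e. 301 < c < 465.
So c can be any integer from 302 to 464: 163 values.

163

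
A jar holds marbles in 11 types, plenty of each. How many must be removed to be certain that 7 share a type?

In the worst case you draw 6 of each of the 11 types: 11 × 6 = 66.
One more forces 7 of some type, so 66 + 1 = 67.

67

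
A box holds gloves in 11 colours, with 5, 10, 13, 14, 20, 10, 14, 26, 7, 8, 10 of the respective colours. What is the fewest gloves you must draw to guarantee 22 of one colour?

133

In the worst case you take as many as possible of each colour without reaching 22: 5 + 10 + 13 + 14 + 20 + 10 + 14 + 21 + 7 + 8 + 10 = 132.
The next one must give 22 of some colour, so 132 + 1 = 133.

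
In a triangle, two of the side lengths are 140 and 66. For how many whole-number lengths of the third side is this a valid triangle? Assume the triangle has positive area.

131

The triangle inequality gives |140 − 66| < c < 140 + 66, i.e. 74 < c < 206.
So c can be any integer from 75 to 205: 131 values.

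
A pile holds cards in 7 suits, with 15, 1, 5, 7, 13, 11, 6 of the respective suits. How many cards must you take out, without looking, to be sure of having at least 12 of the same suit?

In the worst case you take as many as possible of each suit without reaching 12: 11 + 1 + 5 + 7 + 11 + 11 + 6 = 52.
The next one must give 12 of some suit, so 52 + 1 = 53.

53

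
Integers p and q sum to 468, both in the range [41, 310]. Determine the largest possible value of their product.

54756

For a fixed sum, the product pq is largest when p and q are as close as possible.
Taking p = 234 and q = 234 (both in [41, 310]) gives pq = 54756.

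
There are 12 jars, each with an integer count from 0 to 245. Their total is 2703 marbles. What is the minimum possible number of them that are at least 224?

Suppose at most 12 − j of them reach 224; then j values are ≤ 223 and the rest ≤ 245.
The total is then ≤ 223·j + 245·(12 − j) = 2940 − 22j. For this to be ≥ 2703 we need j ≤ 10, so at least 12 − 10 = 2 must reach 224.
Exactly 2 works: 2 values at 245 and 10 at 223 total 2720; lower one of the high values by 17 (still ≥ 224) to hit 2703.

2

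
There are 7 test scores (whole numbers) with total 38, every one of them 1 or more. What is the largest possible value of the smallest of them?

If every one of the 7 were at least 6, the total would be at least 7 × 6 = 42 > 38.
Achievable: 4 of them at 5 and 3 at 6 total 38.

5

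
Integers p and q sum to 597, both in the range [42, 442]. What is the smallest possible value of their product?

For a fixed sum, pq is smallest when p and q are as far apart as possible.
At the endpoint p = 155, q = 597 − 155 = 442, so pq = 155 × 442 = 68510.

68510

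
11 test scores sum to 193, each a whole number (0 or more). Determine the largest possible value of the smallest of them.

The average is 193/11 < 18, so some value is ≤ 17.
Taking 5 copies of 17 and 6 copies of 18 gives exactly 193, so 17 is attained.

17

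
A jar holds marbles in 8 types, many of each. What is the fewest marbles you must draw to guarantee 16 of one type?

In the worst case you draw 15 of each of the 8 types: 8 × 15 = 120.
One more forces 16 of some type, so 120 + 1 = 121.

121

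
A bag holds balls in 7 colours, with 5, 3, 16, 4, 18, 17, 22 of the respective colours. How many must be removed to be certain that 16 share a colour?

73

In the worst case you take as many as possible of each colour without reaching 16: 5 + 3 + 15 + 4 + 15 + 15 + 15 = 72.
The next one must give 16 of some colour, so 72 + 1 = 73.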